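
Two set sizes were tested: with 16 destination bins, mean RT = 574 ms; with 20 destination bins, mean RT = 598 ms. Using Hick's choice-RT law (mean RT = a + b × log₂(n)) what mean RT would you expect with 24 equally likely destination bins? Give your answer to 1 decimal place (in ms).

Solve the two-equation system in a and b:
  b = (598 − 574) / (log₂ 20 − log₂ 16) = 24 / (4.3219 − 4) = 74.551 ms/bit
  a = 574 − 74.551 × 4 = 275.797 ms
Then RT(24) = 275.797 + 74.551 × log₂ 24 = 275.797 + 74.551 × 4.5850 ≈ 617.609 ms.

617.6 ms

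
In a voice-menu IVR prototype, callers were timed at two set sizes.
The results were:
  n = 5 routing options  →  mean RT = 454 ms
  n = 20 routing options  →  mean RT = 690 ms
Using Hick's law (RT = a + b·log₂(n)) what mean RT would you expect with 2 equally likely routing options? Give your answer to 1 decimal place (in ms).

298.0 ms

RT is linear in log₂ n, so two points fix the line:
  b = (690 − 454) / (log₂ 20 − log₂ 5) = 236 / (4.3219 − 2.3219) = 118.000 ms/bit
  a = 454 − 118.000 × 2.3219 = 180.012 ms
Then RT(2) = 180.012 + 118.000 × log₂ 2 = 180.012 + 118.000 × 1 ≈ 298.012 ms.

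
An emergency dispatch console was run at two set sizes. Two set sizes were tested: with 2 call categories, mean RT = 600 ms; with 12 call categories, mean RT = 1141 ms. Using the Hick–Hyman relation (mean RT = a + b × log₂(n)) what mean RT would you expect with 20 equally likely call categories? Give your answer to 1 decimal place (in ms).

1295.2 ms

Fit slope and intercept:
  b = (1141 − 600) / (log₂ 12 − log₂ 2) = 541 / (3.5850 − 1) = 209.287 ms/bit
  a = 600 − 209.287 × 1 = 390.713 ms
Then RT(20) = 390.713 + 209.287 × log₂ 20 = 390.713 + 209.287 × 4.3219 ≈ 1295.238 ms.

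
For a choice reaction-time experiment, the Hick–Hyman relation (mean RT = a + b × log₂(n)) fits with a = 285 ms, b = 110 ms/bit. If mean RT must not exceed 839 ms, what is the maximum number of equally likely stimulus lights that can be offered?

32

Set 285 + 110·log₂ n ≤ 839 → log₂ n ≤ (839 − 285)/110 = 5.0364.
So n ≤ 2^5.0364 = 32.817; the largest integer n is 32.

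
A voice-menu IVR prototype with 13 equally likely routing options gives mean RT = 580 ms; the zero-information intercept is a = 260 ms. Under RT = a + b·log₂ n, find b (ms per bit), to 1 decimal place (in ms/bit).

86.5 ms/bit

b = (580 − 260) / log₂(13) = 320 / 3.7004 = 86.476 ms/bit.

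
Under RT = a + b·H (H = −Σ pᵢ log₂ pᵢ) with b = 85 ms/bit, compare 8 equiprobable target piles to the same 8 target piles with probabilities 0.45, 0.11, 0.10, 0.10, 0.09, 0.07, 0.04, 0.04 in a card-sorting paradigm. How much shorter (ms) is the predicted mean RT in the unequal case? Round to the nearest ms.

44 ms

The RT saving is b·ΔH. Equiprobable H₀ = log₂(8) = 3.0000 bits; with the given probabilities H = 2.4858 bits.
b·(H₀ − H) = 85 × (3.0000 − 2.4858) = 43.71 ms.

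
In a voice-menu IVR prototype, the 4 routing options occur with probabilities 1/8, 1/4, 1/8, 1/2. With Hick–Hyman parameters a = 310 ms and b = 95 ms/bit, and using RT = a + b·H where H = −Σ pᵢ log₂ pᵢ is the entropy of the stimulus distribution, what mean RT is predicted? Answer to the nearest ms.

476 ms

H = −Σ pᵢ log₂ pᵢ = 0.125·3 + 0.25·2 + 0.125·3 + 0.5·1 = 1.750 bits.
RT = 310 + 95 × 1.750 = 476.25 ms.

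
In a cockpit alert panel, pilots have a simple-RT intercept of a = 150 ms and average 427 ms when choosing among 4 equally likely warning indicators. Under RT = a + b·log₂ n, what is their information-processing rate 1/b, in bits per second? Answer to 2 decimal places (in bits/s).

7.22 bits/s

b = (427 − 150)/log₂ 4 = 277/2 = 138.500 ms per bit = 0.13850 s/bit; the reciprocal is 7.220 bits/s.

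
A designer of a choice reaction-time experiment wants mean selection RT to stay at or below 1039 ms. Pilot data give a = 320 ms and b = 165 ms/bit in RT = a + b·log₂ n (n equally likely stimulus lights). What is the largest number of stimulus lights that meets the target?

165·log₂ n ≤ 1039 − 320 = 719, giving log₂ n ≤ 4.3576 and n ≤ 20.500. The largest whole number is 20.

20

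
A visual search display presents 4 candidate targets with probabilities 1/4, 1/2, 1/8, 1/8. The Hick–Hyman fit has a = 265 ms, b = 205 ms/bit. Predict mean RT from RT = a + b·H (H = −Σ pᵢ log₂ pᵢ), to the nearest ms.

Each term −pᵢ log₂ pᵢ: 0.25·2 + 0.5·1 + 0.125·3 + 0.125·3; summed, H = 1.750 bits.
Mean RT = a + bH = 265 + 205·1.750 = 623.75 ms.

624 ms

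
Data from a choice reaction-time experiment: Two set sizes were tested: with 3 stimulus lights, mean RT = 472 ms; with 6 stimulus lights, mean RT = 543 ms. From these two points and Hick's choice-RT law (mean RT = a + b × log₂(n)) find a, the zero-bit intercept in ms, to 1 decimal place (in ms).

359.5 ms

Slope: b = (543 − 472) / (log₂ 6 − log₂ 3) = 71/1.0000 = 71.000 ms/bit.
a = RT₁ − b·log₂ n₁ = 472 − 71.000 × 1.5850 = 359.468 ms.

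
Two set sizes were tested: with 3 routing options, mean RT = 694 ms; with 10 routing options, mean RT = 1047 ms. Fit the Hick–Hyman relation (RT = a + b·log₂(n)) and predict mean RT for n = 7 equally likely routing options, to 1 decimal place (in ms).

942.4 ms

With log₂ n on the abscissa the relation is linear; from the two conditions:
  b = (1047 − 694) / (log₂ 10 − log₂ 3) = 353 / (3.3219 − 1.5850) = 203.228 ms/bit
  a = 694 − 203.228 × 1.5850 = 371.891 ms
Then RT(7) = 371.891 + 203.228 × log₂ 7 = 371.891 + 203.228 × 2.8074 ≈ 942.424 ms.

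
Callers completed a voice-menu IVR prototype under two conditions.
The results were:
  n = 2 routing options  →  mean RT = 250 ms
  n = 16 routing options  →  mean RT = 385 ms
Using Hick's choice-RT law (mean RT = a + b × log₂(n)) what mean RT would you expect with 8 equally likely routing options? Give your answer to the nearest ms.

Solve the two-equation system in a and b:
  b = (385 − 250) / (log₂ 16 − log₂ 2) = 135 / (4 − 1) = 45 ms/bit
  a = 250 − 45 × 1 = 205 ms
Then RT(8) = 205 + 45 × log₂ 8 = 205 + 45 × 3 ≈ 340.000 ms.

340 ms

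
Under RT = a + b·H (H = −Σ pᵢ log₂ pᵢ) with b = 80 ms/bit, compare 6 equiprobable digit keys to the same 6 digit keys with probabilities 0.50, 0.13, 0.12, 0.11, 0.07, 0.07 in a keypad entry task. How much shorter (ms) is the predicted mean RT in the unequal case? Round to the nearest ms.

Equiprobable entropy H₀ = log₂ 6 = 2.5850 bits.
Skewed entropy H = −Σ pᵢ log₂ pᵢ = 2.1371 bits.
ΔRT = b·(H₀ − H) = 80 × 0.4479 = 35.83 ms.

36 ms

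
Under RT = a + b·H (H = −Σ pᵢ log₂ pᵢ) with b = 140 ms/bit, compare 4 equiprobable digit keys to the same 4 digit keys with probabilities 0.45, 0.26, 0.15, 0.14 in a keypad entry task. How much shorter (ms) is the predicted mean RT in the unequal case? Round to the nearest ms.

24 ms

The RT saving is b·ΔH. Equiprobable H₀ = log₂(4) = 2.0000 bits; with the given probabilities H = 1.8313 bits.
b·(H₀ − H) = 140 × (2.0000 − 1.8313) = 23.61 ms.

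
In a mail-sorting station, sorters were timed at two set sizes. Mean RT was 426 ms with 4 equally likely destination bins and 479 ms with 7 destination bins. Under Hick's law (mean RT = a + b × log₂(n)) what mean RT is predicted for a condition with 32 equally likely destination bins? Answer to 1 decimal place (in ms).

Fit slope and intercept:
  b = (479 − 426) / (log₂ 7 − log₂ 4) = 53 / (2.8074 − 2) = 65.646 ms/bit
  a = 426 − 65.646 × 2 = 294.707 ms
Then RT(32) = 294.707 + 65.646 × log₂ 32 = 294.707 + 65.646 × 5 ≈ 622.939 ms.

622.9 ms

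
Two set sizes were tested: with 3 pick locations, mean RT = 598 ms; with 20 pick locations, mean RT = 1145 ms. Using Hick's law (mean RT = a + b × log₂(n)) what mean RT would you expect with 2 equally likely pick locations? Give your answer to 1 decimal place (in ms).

481.1 ms

Solve the two-equation system in a and b:
  b = (1145 − 598) / (log₂ 20 − log₂ 3) = 547 / (4.3219 − 1.5850) = 199.856 ms/bit
  a = 598 − 199.856 × 1.5850 = 281.235 ms
Then RT(2) = 281.235 + 199.856 × log₂ 2 = 281.235 + 199.856 × 1 ≈ 481.092 ms.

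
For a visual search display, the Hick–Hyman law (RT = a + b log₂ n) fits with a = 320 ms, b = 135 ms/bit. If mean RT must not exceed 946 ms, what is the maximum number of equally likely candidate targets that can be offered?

24

Set 320 + 135·log₂ n ≤ 946 → log₂ n ≤ (946 − 320)/135 = 4.6370.
So n ≤ 2^4.6370 = 24.882; the largest integer n is 24.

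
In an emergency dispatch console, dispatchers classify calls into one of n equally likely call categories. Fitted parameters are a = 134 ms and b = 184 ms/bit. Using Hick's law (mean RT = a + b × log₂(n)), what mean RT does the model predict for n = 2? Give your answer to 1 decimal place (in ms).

318.0 ms

log₂(2) = 1 bits, so RT = 134 + 184 × 1 ≈ 318.000 ms.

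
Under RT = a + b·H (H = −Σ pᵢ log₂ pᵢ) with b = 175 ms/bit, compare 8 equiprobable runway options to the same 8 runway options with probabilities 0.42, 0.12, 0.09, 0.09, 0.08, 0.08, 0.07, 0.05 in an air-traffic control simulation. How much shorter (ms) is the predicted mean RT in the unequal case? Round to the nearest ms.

73 ms

Equiprobable entropy H₀ = log₂ 8 = 3.0000 bits.
Skewed entropy H = −Σ pᵢ log₂ pᵢ = 2.5857 bits.
ΔRT = b·(H₀ − H) = 175 × 0.4143 = 72.50 ms.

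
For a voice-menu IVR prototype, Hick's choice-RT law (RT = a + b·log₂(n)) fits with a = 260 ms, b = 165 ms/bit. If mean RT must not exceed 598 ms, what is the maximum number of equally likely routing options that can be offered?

4

165·log₂ n ≤ 598 − 260 = 338, giving log₂ n ≤ 2.0485 and n ≤ 4.137. The largest whole number is 4.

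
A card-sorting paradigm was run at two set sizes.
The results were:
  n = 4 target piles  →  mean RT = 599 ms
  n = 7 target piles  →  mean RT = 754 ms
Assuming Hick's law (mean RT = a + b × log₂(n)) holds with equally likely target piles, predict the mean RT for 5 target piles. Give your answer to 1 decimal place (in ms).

With log₂ n on the abscissa the relation is linear; from the two conditions:
  b = (754 − 599) / (log₂ 7 − log₂ 4) = 155 / (2.8074 − 2) = 191.985 ms/bit
  a = 599 − 191.985 × 2 = 215.030 ms
Then RT(5) = 215.030 + 191.985 × log₂ 5 = 215.030 + 191.985 × 2.3219 ≈ 660.805 ms.

660.8 ms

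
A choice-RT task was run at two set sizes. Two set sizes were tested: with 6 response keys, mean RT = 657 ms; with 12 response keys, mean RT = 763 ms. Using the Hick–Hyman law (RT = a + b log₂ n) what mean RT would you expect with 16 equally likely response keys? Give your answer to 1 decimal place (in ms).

With log₂ n on the abscissa the relation is linear; from the two conditions:
  b = (763 − 657) / (log₂ 12 − log₂ 6) = 106 / (3.5850 − 2.5850) = 106.000 ms/bit
  a = 657 − 106.000 × 2.5850 = 382.994 ms
Then RT(16) = 382.994 + 106.000 × log₂ 16 = 382.994 + 106.000 × 4 ≈ 806.994 ms.

807.0 ms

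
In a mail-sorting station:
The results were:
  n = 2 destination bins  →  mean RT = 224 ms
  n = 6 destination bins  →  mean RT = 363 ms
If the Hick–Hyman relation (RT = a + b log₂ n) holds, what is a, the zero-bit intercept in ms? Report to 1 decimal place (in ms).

The slope on a log₂ axis is (363 − 224) / (2.5850 − 1) = 87.699 ms/bit.
Intercept: a = 224 − 87.699·log₂(2) = 136.301 ms.

136.3 ms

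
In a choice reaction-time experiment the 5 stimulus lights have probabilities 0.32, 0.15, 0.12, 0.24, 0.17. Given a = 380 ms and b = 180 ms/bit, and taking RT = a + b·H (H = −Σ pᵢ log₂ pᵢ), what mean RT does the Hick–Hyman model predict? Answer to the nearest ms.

782 ms

Entropy contributions −pᵢ log₂ pᵢ: 0.5260, 0.4105, 0.3671, 0.4941, 0.4346; sum H = 2.2324 bits.
RT = a + bH = 380 + 180·2.2324 = 781.83 ms.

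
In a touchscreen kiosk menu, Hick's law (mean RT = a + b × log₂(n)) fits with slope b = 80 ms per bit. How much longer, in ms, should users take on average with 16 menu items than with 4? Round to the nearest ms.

Only the slope matters, since a is common to both: ΔRT = b·log₂(n₂/n₁).
log₂(16) − log₂(4) = log₂(16/4) = log₂(4) = 2.
ΔRT = 80 × 2.0000 = 160.000 ms.

160 ms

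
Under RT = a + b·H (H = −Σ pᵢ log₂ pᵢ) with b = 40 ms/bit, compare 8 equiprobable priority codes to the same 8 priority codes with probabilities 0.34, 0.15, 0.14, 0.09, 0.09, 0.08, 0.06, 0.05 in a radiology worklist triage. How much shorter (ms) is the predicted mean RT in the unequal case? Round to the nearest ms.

Equiprobable entropy H₀ = log₂ 8 = 3.0000 bits.
Skewed entropy H = −Σ pᵢ log₂ pᵢ = 2.7133 bits.
ΔRT = b·(H₀ − H) = 40 × 0.2867 = 11.47 ms.

11 ms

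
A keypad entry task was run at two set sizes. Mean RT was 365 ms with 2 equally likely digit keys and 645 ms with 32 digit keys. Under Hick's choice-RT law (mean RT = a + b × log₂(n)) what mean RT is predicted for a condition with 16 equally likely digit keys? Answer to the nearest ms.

Fit slope and intercept:
  b = (645 − 365) / (log₂ 32 − log₂ 2) = 280 / (5 − 1) = 70 ms/bit
  a = 365 − 70 × 1 = 295 ms
Then RT(16) = 295 + 70 × log₂ 16 = 295 + 70 × 4 ≈ 575.000 ms.

575 ms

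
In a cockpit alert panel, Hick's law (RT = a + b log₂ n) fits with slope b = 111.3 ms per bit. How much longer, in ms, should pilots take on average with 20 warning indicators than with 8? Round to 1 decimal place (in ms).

147.1 ms

ΔRT = (a + b log₂ n₂) − (a + b log₂ n₁) = b·(log₂ n₂ − log₂ n₁).
log₂(20) − log₂(8) = 4.3219 − 3 = 1.3219.
ΔRT = 111.3 × 1.3219 = 147.131 ms.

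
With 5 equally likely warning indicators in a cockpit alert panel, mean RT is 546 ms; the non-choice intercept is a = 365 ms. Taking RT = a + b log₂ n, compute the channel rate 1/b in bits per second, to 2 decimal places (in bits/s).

12.83 bits/s

b = (546 − 365)/log₂ 5 = 181/2.3219 = 77.952 ms per bit = 0.07795 s/bit; the reciprocal is 12.828 bits/s.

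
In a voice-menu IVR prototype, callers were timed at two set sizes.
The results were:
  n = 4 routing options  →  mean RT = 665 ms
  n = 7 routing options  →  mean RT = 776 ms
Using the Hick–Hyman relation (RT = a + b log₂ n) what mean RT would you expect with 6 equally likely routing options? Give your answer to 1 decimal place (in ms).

745.4 ms

RT is linear in log₂ n, so two points fix the line:
  b = (776 − 665) / (log₂ 7 − log₂ 4) = 111 / (2.8074 − 2) = 137.486 ms/bit
  a = 665 − 137.486 × 2 = 390.028 ms
Then RT(6) = 390.028 + 137.486 × log₂ 6 = 390.028 + 137.486 × 2.5850 ≈ 745.424 ms.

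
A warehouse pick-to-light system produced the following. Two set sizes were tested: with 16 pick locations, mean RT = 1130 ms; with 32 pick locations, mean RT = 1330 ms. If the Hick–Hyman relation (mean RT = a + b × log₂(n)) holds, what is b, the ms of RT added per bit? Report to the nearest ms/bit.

Slope: b = (1330 − 1130) / (log₂ 32 − log₂ 16) = 200/1.0000 = 200 ms/bit.

200 ms/bit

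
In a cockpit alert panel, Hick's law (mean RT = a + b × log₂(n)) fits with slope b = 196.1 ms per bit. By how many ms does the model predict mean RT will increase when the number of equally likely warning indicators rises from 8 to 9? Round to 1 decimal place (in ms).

ΔRT = (a + b log₂ n₂) − (a + b log₂ n₁) = b·(log₂ n₂ − log₂ n₁).
log₂(9) − log₂(8) = 3.1699 − 3 = 0.1699.
ΔRT = 196.1 × 0.1699 = 33.322 ms.

33.3 ms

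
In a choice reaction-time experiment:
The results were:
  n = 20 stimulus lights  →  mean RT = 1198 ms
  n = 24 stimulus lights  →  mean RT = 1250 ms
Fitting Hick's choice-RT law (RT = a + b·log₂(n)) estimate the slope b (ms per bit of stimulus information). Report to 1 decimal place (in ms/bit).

Slope: b = (1250 − 1198) / (log₂ 24 − log₂ 20) = 52/0.2630 = 197.693 ms/bit.

197.7 ms/bit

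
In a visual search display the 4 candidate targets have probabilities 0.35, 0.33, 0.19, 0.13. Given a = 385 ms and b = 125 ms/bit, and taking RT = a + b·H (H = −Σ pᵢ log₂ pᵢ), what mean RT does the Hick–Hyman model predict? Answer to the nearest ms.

622 ms

Entropy contributions −pᵢ log₂ pᵢ: 0.5301, 0.5278, 0.4552, 0.3826; sum H = 1.8958 bits.
RT = a + bH = 385 + 125·1.8958 = 621.97 ms.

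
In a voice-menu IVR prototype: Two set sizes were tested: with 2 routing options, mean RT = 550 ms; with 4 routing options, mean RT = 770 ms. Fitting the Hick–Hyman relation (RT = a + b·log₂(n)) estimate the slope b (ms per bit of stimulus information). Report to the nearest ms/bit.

220 ms/bit

b = (RT₂ − RT₁)/(log₂ n₂ − log₂ n₁) = (770 − 550)/(2 − 1) = 220 ms/bit.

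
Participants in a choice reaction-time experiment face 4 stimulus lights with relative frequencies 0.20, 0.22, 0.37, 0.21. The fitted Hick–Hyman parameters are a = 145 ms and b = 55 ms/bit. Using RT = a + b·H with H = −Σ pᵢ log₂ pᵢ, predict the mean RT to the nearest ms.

252 ms

Entropy contributions −pᵢ log₂ pᵢ: 0.4644, 0.4806, 0.5307, 0.4728; sum H = 1.9485 bits.
RT = a + bH = 145 + 55·1.9485 = 252.17 ms.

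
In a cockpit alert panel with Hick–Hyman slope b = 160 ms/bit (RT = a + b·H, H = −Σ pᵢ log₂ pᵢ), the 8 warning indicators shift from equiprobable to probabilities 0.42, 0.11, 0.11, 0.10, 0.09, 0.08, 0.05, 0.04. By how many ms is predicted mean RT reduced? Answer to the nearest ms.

70 ms

Equiprobable entropy H₀ = log₂ 8 = 3.0000 bits.
Skewed entropy H = −Σ pᵢ log₂ pᵢ = 2.5644 bits.
ΔRT = b·(H₀ − H) = 160 × 0.4356 = 69.69 ms.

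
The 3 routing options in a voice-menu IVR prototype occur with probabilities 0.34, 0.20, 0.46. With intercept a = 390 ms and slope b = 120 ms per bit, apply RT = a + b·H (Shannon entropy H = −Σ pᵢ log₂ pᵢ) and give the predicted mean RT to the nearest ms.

H = 0.34·log₂(1/0.34) + 0.20·log₂(1/0.20) + 0.46·log₂(1/0.46) = 1.5089 bits.
RT = 390 + 120 × 1.5089 = 571.07 ms.

571 ms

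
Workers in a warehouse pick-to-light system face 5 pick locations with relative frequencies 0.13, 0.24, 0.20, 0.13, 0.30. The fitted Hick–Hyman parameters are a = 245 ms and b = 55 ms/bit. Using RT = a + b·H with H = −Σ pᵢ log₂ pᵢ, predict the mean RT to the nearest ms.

368 ms

H = 0.13·log₂(1/0.13) + 0.24·log₂(1/0.24) + 0.20·log₂(1/0.20) + 0.13·log₂(1/0.13) + 0.30·log₂(1/0.30) = 2.2449 bits.
RT = 245 + 55 × 2.2449 = 368.47 ms.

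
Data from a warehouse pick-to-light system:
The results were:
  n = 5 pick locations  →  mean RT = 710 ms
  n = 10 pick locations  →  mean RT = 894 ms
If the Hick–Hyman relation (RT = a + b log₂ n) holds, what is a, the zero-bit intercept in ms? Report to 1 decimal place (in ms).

The slope on a log₂ axis is (894 − 710) / (3.3219 − 2.3219) = 184.000 ms/bit.
Intercept: a = 710 − 184.000·log₂(5) = 282.765 ms.

282.8 ms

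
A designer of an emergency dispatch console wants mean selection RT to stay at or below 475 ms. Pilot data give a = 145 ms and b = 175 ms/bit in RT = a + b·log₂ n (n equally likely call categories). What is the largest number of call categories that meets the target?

3

Set 145 + 175·log₂ n ≤ 475 → log₂ n ≤ (475 − 145)/175 = 1.8857.
So n ≤ 2^1.8857 = 3.695; the largest integer n is 3.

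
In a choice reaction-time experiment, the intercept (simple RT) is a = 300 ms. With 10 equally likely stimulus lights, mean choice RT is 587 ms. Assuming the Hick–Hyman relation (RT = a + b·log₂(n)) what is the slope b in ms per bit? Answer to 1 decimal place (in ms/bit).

b = (587 − 300) / log₂(10) = 287 / 3.3219 = 86.396 ms/bit.

86.4 ms/bit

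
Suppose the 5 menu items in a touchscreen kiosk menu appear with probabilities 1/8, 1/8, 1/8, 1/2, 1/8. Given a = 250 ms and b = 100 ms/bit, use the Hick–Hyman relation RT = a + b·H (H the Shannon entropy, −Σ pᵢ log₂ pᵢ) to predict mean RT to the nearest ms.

Each term −pᵢ log₂ pᵢ: 0.125·3 + 0.125·3 + 0.125·3 + 0.5·1 + 0.125·3; summed, H = 2.000 bits.
Mean RT = a + bH = 250 + 100·2.000 = 450.00 ms.

450 ms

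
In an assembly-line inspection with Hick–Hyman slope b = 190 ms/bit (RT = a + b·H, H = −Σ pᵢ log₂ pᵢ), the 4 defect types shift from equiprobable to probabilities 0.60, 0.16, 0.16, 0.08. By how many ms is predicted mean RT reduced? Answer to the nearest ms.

Equiprobable entropy H₀ = log₂ 4 = 2.0000 bits.
Skewed entropy H = −Σ pᵢ log₂ pᵢ = 1.5797 bits.
ΔRT = b·(H₀ − H) = 190 × 0.4203 = 79.85 ms.

80 ms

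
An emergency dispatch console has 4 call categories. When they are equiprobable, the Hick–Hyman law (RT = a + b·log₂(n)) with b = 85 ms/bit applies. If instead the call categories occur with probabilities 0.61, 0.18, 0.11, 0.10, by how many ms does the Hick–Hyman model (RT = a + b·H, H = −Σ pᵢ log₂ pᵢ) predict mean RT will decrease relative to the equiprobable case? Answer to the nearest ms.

37 ms

Equiprobable entropy H₀ = log₂ 4 = 2.0000 bits.
Skewed entropy H = −Σ pᵢ log₂ pᵢ = 1.5628 bits.
ΔRT = b·(H₀ − H) = 85 × 0.4372 = 37.16 ms.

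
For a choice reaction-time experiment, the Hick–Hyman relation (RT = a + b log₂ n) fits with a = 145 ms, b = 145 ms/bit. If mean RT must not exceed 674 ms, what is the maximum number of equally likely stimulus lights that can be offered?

145·log₂ n ≤ 674 − 145 = 529, giving log₂ n ≤ 3.6483 and n ≤ 12.538. The largest whole number is 12.

12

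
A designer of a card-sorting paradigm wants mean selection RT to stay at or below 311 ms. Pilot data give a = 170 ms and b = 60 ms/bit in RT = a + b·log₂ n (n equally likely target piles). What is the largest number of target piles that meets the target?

5

Set 170 + 60·log₂ n ≤ 311 → log₂ n ≤ (311 − 170)/60 = 2.3500.
So n ≤ 2^2.3500 = 5.098; the largest integer n is 5.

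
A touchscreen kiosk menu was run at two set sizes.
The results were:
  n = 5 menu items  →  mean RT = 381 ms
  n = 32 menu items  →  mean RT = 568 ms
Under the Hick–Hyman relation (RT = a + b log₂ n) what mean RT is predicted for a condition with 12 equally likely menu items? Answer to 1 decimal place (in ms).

469.2 ms

Fit slope and intercept:
  b = (568 − 381) / (log₂ 32 − log₂ 5) = 187 / (5 − 2.3219) = 69.826 ms/bit
  a = 381 − 69.826 × 2.3219 = 218.868 ms
Then RT(12) = 218.868 + 69.826 × log₂ 12 = 218.868 + 69.826 × 3.5850 ≈ 469.193 ms.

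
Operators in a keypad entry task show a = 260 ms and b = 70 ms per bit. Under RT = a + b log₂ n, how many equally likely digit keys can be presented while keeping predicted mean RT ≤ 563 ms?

70·log₂ n ≤ 563 − 260 = 303, giving log₂ n ≤ 4.3286 and n ≤ 20.092. The largest whole number is 20.

20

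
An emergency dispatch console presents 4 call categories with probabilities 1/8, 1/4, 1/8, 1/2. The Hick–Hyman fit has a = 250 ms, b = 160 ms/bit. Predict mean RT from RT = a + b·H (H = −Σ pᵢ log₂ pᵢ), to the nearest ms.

530 ms

H = −Σ pᵢ log₂ pᵢ = 0.125·3 + 0.25·2 + 0.125·3 + 0.5·1 = 1.750 bits.
RT = 250 + 160 × 1.750 = 530.00 ms.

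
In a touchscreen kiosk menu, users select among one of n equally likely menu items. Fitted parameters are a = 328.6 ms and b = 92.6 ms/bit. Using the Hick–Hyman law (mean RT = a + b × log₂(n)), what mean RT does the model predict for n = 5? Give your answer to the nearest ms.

log₂(5) = 2.3219 bits, so RT = 328.6 + 92.6 × 2.3219 ≈ 543.611 ms.

544 ms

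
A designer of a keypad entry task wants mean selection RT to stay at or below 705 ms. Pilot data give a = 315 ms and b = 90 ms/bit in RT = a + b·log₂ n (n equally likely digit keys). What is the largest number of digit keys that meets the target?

90·log₂ n ≤ 705 − 315 = 390, giving log₂ n ≤ 4.3333 and n ≤ 20.159. The largest whole number is 20.

20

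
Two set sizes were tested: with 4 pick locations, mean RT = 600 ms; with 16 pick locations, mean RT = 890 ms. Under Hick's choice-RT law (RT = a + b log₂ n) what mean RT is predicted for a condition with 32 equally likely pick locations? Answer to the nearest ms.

1035 ms

With log₂ n on the abscissa the relation is linear; from the two conditions:
  b = (890 − 600) / (log₂ 16 − log₂ 4) = 290 / (4 − 2) = 145 ms/bit
  a = 600 − 145 × 2 = 310 ms
Then RT(32) = 310 + 145 × log₂ 32 = 310 + 145 × 5 ≈ 1035.000 ms.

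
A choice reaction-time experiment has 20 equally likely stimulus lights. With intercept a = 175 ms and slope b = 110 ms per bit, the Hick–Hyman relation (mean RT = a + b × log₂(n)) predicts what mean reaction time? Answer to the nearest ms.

650 ms

log₂(20) = 4.3219 bits, so RT = 175 + 110 × 4.3219 ≈ 650.412 ms.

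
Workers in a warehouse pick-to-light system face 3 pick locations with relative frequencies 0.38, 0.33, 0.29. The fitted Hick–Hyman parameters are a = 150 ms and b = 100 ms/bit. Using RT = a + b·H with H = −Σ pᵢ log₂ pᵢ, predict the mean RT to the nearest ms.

308 ms

Entropy contributions −pᵢ log₂ pᵢ: 0.5305, 0.5278, 0.5179; sum H = 1.5762 bits.
RT = a + bH = 150 + 100·1.5762 = 307.62 ms.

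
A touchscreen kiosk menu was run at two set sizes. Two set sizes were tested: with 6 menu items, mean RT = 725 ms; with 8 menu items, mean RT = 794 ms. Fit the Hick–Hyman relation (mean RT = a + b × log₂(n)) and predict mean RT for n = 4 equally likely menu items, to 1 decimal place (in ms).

With log₂ n on the abscissa the relation is linear; from the two conditions:
  b = (794 − 725) / (log₂ 8 − log₂ 6) = 69 / (3 − 2.5850) = 166.250 ms/bit
  a = 725 − 166.250 × 2.5850 = 295.250 ms
Then RT(4) = 295.250 + 166.250 × log₂ 4 = 295.250 + 166.250 × 2 ≈ 627.750 ms.

627.7 ms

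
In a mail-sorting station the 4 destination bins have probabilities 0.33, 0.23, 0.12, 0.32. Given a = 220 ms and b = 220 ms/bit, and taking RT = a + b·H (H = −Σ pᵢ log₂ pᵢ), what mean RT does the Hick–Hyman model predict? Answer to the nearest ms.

640 ms

Entropy contributions −pᵢ log₂ pᵢ: 0.5278, 0.4877, 0.3671, 0.5260; sum H = 1.9086 bits.
RT = a + bH = 220 + 220·1.9086 = 639.89 ms.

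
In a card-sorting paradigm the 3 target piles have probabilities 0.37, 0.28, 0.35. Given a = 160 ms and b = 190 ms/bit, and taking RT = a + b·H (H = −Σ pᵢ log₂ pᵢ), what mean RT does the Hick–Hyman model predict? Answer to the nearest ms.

H = 0.37·log₂(1/0.37) + 0.28·log₂(1/0.28) + 0.35·log₂(1/0.35) = 1.5751 bits.
RT = 160 + 190 × 1.5751 = 459.26 ms.

459 ms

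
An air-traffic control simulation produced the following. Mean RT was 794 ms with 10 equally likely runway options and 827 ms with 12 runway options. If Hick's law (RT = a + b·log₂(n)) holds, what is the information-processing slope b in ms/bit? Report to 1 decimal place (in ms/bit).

125.5 ms/bit

The slope on a log₂ axis is (827 − 794) / (3.5850 − 3.3219) = 125.459 ms/bit.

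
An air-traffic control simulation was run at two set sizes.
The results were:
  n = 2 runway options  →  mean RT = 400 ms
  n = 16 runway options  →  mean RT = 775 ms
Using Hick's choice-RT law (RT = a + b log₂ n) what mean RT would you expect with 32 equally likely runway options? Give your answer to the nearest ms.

900 ms

With log₂ n on the abscissa the relation is linear; from the two conditions:
  b = (775 − 400) / (log₂ 16 − log₂ 2) = 375 / (4 − 1) = 125 ms/bit
  a = 400 − 125 × 1 = 275 ms
Then RT(32) = 275 + 125 × log₂ 32 = 275 + 125 × 5 ≈ 900.000 ms.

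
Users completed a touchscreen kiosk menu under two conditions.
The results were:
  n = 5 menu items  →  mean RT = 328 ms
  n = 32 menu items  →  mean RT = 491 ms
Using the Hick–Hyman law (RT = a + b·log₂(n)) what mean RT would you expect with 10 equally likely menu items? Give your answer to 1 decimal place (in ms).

Solve the two-equation system in a and b:
  b = (491 − 328) / (log₂ 32 − log₂ 5) = 163 / (5 − 2.3219) = 60.865 ms/bit
  a = 328 − 60.865 × 2.3219 = 186.677 ms
Then RT(10) = 186.677 + 60.865 × log₂ 10 = 186.677 + 60.865 × 3.3219 ≈ 388.865 ms.

388.9 ms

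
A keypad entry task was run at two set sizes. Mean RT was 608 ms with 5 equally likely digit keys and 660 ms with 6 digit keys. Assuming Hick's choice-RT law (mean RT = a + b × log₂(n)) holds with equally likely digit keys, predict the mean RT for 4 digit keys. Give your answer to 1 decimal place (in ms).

With log₂ n on the abscissa the relation is linear; from the two conditions:
  b = (660 − 608) / (log₂ 6 − log₂ 5) = 52 / (2.5850 − 2.3219) = 197.693 ms/bit
  a = 608 − 197.693 × 2.3219 = 148.972 ms
Then RT(4) = 148.972 + 197.693 × log₂ 4 = 148.972 + 197.693 × 2 ≈ 544.357 ms.

544.4 ms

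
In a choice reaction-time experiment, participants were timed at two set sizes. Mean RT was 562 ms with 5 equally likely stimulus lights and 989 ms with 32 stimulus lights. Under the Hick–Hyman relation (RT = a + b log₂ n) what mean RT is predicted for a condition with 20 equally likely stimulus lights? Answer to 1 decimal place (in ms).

880.9 ms

RT is linear in log₂ n, so two points fix the line:
  b = (989 − 562) / (log₂ 32 − log₂ 5) = 427 / (5 − 2.3219) = 159.443 ms/bit
  a = 562 − 159.443 × 2.3219 = 191.785 ms
Then RT(20) = 191.785 + 159.443 × log₂ 20 = 191.785 + 159.443 × 4.3219 ≈ 880.886 ms.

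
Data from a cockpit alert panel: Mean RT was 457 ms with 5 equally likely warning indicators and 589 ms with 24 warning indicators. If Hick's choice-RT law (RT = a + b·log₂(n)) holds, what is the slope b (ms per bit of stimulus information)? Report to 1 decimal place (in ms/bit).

58.3 ms/bit

b = (RT₂ − RT₁)/(log₂ n₂ − log₂ n₁) = (589 − 457)/(4.5850 − 2.3219) = 58.329 ms/bit.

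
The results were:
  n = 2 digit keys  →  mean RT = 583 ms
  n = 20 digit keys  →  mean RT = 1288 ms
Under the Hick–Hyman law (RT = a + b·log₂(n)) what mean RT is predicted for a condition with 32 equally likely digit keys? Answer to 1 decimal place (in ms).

1431.9 ms

With log₂ n on the abscissa the relation is linear; from the two conditions:
  b = (1288 − 583) / (log₂ 20 − log₂ 2) = 705 / (4.3219 − 1) = 212.226 ms/bit
  a = 583 − 212.226 × 1 = 370.774 ms
Then RT(32) = 370.774 + 212.226 × log₂ 32 = 370.774 + 212.226 × 5 ≈ 1431.905 ms.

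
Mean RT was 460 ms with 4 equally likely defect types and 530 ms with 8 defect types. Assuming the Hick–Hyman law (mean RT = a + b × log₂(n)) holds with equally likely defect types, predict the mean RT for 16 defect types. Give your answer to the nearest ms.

Solve the two-equation system in a and b:
  b = (530 − 460) / (log₂ 8 − log₂ 4) = 70 / (3 − 2) = 70 ms/bit
  a = 460 − 70 × 2 = 320 ms
Then RT(16) = 320 + 70 × log₂ 16 = 320 + 70 × 4 ≈ 600.000 ms.

600 ms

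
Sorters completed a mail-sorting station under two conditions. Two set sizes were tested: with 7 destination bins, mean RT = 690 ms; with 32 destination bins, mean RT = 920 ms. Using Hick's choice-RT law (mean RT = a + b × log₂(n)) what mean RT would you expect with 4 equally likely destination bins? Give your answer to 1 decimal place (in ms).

Fit slope and intercept:
  b = (920 − 690) / (log₂ 32 − log₂ 7) = 230 / (5 − 2.8074) = 104.896 ms/bit
  a = 690 − 104.896 × 2.8074 = 395.519 ms
Then RT(4) = 395.519 + 104.896 × log₂ 4 = 395.519 + 104.896 × 2 ≈ 605.312 ms.

605.3 ms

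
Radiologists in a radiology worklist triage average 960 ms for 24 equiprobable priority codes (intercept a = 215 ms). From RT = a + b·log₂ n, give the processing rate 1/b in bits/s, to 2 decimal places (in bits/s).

Choice component = 960 − 215 = 745 ms over log₂(24) = 4.5850 bits.
b = 745 / 4.5850 = 162.488 ms/bit, so 1/b = 6.154 bits/s.

6.15 bits/s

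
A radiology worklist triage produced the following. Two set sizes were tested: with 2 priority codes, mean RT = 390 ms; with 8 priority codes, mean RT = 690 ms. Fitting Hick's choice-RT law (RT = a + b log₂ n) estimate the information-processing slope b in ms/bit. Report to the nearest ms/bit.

150 ms/bit

The slope on a log₂ axis is (690 − 390) / (3 − 1) = 150 ms/bit.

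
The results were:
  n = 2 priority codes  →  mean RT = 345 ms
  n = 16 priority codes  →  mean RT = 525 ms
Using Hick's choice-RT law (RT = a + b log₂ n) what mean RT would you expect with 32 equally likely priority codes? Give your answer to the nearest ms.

Solve the two-equation system in a and b:
  b = (525 − 345) / (log₂ 16 − log₂ 2) = 180 / (4 − 1) = 60 ms/bit
  a = 345 − 60 × 1 = 285 ms
Then RT(32) = 285 + 60 × log₂ 32 = 285 + 60 × 5 ≈ 585.000 ms.

585 ms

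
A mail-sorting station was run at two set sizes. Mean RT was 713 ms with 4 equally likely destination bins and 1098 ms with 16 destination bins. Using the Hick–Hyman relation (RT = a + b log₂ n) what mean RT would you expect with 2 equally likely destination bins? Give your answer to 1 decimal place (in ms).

520.5 ms

Fit slope and intercept:
  b = (1098 − 713) / (log₂ 16 − log₂ 4) = 385 / (4 − 2) = 192.500 ms/bit
  a = 713 − 192.500 × 2 = 328.000 ms
Then RT(2) = 328.000 + 192.500 × log₂ 2 = 328.000 + 192.500 × 1 ≈ 520.500 ms.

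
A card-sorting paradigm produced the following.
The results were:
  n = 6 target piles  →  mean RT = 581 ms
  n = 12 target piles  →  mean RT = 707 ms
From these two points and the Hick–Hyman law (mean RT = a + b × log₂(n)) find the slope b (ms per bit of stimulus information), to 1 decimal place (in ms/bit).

Slope: b = (707 − 581) / (log₂ 12 − log₂ 6) = 126/1.0000 = 126.000 ms/bit.

126.0 ms/bit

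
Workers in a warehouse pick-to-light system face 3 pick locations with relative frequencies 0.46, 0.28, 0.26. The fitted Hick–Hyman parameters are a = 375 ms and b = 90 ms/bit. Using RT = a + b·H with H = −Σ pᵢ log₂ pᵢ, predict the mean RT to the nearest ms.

513 ms

H = 0.46·log₂(1/0.46) + 0.28·log₂(1/0.28) + 0.26·log₂(1/0.26) = 1.5348 bits.
RT = 375 + 90 × 1.5348 = 513.14 ms.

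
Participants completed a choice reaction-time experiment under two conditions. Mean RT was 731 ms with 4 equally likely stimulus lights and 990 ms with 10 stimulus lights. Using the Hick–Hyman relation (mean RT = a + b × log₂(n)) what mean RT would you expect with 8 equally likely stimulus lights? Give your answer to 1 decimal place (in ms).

926.9 ms

RT is linear in log₂ n, so two points fix the line:
  b = (990 − 731) / (log₂ 10 − log₂ 4) = 259 / (3.3219 − 2) = 195.926 ms/bit
  a = 731 − 195.926 × 2 = 339.148 ms
Then RT(8) = 339.148 + 195.926 × log₂ 8 = 339.148 + 195.926 × 3 ≈ 926.926 ms.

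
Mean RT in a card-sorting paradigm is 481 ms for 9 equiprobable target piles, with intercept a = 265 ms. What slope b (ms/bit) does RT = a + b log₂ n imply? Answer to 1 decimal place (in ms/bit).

9 alternatives carry log₂ 9 = 3.1699 bits; the choice cost is 481 − 265 = 216 ms, so b = 216/3.1699 = 68.140 ms/bit.

68.1 ms/bit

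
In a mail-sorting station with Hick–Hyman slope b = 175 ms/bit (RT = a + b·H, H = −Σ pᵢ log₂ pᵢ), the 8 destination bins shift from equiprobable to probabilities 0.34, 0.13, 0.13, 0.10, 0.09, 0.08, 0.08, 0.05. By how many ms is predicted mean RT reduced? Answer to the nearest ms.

Equiprobable entropy H₀ = log₂ 8 = 3.0000 bits.
Skewed entropy H = −Σ pᵢ log₂ pᵢ = 2.7384 bits.
ΔRT = b·(H₀ − H) = 175 × 0.2616 = 45.78 ms.

46 ms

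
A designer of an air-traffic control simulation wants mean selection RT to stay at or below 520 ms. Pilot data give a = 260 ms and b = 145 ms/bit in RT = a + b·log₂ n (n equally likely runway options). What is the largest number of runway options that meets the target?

Information budget: (520 − 260)/145 = 1.7931 bits, so n ≤ 2^1.7931 = 3.466 → at most 3.

3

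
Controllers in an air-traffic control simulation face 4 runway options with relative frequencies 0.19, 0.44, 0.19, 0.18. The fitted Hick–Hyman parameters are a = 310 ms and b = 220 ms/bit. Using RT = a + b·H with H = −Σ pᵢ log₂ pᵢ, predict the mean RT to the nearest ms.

723 ms

H = 0.19·log₂(1/0.19) + 0.44·log₂(1/0.44) + 0.19·log₂(1/0.19) + 0.18·log₂(1/0.18) = 1.8769 bits.
RT = 310 + 220 × 1.8769 = 722.92 ms.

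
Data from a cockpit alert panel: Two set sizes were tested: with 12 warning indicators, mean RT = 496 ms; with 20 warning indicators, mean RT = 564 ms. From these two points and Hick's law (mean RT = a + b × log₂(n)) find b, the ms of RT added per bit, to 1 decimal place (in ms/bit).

The slope on a log₂ axis is (564 − 496) / (4.3219 − 3.5850) = 92.270 ms/bit.

92.3 ms/bit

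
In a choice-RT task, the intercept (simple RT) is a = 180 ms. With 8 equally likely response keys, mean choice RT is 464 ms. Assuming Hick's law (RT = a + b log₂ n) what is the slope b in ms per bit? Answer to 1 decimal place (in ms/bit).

94.7 ms/bit

b = (464 − 180) / log₂(8) = 284 / 3 = 94.667 ms/bit.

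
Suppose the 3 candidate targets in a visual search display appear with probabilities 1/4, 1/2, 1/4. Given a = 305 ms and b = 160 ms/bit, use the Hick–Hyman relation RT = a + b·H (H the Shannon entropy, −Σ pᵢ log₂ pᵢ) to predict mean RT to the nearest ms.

Each term −pᵢ log₂ pᵢ: 0.25·2 + 0.5·1 + 0.25·2; summed, H = 1.500 bits.
Mean RT = a + bH = 305 + 160·1.500 = 545.00 ms.

545 ms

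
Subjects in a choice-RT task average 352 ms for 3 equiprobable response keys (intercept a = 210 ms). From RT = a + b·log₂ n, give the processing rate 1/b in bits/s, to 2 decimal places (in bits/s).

11.16 bits/s

Choice component = 352 − 210 = 142 ms over log₂(3) = 1.5850 bits.
b = 142 / 1.5850 = 89.592 ms/bit, so 1/b = 11.162 bits/s.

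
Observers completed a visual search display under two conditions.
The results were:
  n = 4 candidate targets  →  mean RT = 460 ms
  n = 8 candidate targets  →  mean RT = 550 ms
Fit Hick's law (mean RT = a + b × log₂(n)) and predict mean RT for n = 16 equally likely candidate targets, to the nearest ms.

640 ms

Fit slope and intercept:
  b = (550 − 460) / (log₂ 8 − log₂ 4) = 90 / (3 − 2) = 90 ms/bit
  a = 460 − 90 × 2 = 280 ms
Then RT(16) = 280 + 90 × log₂ 16 = 280 + 90 × 4 ≈ 640.000 ms.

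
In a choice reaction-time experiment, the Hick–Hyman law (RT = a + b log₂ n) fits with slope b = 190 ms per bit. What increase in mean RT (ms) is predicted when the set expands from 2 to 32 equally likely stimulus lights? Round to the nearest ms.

Only the slope matters, since a is common to both: ΔRT = b·log₂(n₂/n₁).
log₂(32) − log₂(2) = log₂(32/2) = log₂(16) = 4.
ΔRT = 190 × 4.0000 = 760.000 ms.

760 ms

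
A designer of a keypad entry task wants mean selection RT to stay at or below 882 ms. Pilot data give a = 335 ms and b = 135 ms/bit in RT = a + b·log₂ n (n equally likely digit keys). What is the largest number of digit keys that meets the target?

16

Information budget: (882 − 335)/135 = 4.0519 bits, so n ≤ 2^4.0519 = 16.586 → at most 16.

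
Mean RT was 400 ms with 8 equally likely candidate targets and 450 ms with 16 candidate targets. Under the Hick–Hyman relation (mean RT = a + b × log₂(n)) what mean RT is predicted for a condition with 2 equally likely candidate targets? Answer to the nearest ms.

300 ms

Solve the two-equation system in a and b:
  b = (450 − 400) / (log₂ 16 − log₂ 8) = 50 / (4 − 3) = 50 ms/bit
  a = 400 − 50 × 3 = 250 ms
Then RT(2) = 250 + 50 × log₂ 2 = 250 + 50 × 1 ≈ 300.000 ms.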